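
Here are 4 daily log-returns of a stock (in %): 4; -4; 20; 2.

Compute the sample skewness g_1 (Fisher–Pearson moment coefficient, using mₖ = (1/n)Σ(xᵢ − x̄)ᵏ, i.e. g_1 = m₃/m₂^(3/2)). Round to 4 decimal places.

0.7673

x̄ = (4 - 4 + 20 + 2) / 4 = 5.5000
deviations (xᵢ − x̄): -1.5000, -9.5000, 14.5000, -3.5000
Σ(xᵢ − x̄)² = 315.0000 ⇒ m₂ = 315.0000/4 = 78.75000
Σ(xᵢ − x̄)³ = 2145.0000 ⇒ m₃ = 2145.0000/4 = 536.25000
m₂^(3/2) = 78.75000^(1.5) = 698.83692
g_1 = m₃ / m₂^(3/2) = 536.25000 / 698.83692 ≈ 0.7673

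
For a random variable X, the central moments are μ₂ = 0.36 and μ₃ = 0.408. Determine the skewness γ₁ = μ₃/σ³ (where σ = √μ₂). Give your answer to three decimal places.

σ = √μ₂ = √0.36 = 0.60000
σ³ = μ₂^(3/2) = 0.21600
γ₁ = μ₃/σ³ = 0.408 / 0.21600 ≈ 1.889

1.889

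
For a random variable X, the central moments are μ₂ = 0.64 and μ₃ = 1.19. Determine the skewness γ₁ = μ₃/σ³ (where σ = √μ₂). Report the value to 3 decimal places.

σ = √μ₂ = √0.64 = 0.80000
σ³ = μ₂^(3/2) = 0.51200
γ₁ = μ₃/σ³ = 1.19 / 0.51200 ≈ 2.324

2.324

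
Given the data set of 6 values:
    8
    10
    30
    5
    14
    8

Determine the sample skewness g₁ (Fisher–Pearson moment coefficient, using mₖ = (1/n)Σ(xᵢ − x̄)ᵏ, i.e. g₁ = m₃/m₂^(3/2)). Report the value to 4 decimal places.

x̄ = (8 + 10 + 30 + 5 + 14 + 8) / 6 = 12.5000
deviations (xᵢ − x̄): -4.5000, -2.5000, 17.5000, -7.5000, 1.5000, -4.5000
Σ(xᵢ − x̄)² = 411.5000 ⇒ m₂ = 411.5000/6 = 68.58333
Σ(xᵢ − x̄)³ = 4743.0000 ⇒ m₃ = 4743.0000/6 = 790.50000
m₂^(3/2) = 68.58333^(1.5) = 567.97325
g₁ = m₃ / m₂^(3/2) = 790.50000 / 567.97325 ≈ 1.3918

1.3918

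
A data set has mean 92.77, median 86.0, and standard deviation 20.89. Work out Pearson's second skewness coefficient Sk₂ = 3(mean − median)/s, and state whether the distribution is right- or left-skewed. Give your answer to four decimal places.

Sk₂ = 3(92.77 − 86.0) / 20.89 = 3 × 6.7700 / 20.89
    = 20.3100 / 20.89 ≈ 0.9722
Sk₂ > 0 ⇒ mean > median ⇒ right-skewed (positive skew).

0.9722, right-skewed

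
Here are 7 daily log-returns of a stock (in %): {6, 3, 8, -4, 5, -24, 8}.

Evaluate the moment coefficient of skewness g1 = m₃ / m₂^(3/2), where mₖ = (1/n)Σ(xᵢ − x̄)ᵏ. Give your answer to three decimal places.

x̄ = (6 + 3 + 8 - 4 + 5 - 24 + 8) / 7 = 0.2857
deviations (xᵢ − x̄): 5.7143, 2.7143, 7.7143, -4.2857, 4.7143, -24.2857, 7.7143
Σ(xᵢ − x̄)² = 789.4286 ⇒ m₂ = 789.4286/7 = 112.77551
Σ(xᵢ − x̄)³ = -13172.8163 ⇒ m₃ = -13172.8163/7 = -1881.83090
m₂^(3/2) = 112.77551^(1.5) = 1197.62872
g1 = m₃ / m₂^(3/2) = -1881.83090 / 1197.62872 ≈ -1.571

-1.571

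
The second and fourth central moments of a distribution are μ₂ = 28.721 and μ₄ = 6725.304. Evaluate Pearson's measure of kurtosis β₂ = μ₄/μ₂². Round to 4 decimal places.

μ₂² = 28.721² = 824.89584
μ₄/μ₂² = 6725.304 / 824.89584 = 8.15291
β₂ ≈ 8.1529

8.1529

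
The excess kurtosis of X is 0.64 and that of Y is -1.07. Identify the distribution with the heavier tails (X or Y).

X

Higher excess kurtosis ⇒ heavier tails relative to the normal distribution.
0.64 vs -1.07: the larger is 0.64, so X has heavier tails. (X is leptokurtic — heavier-than-normal tails; the other is platykurtic.)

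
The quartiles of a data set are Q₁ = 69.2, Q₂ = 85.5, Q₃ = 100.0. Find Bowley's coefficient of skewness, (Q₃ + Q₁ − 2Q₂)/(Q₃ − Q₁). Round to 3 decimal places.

-0.058

numerator: Q₃ + Q₁ − 2Q₂ = 100.0 + 69.2 − 2×85.5 = -1.8000
denominator: Q₃ − Q₁ = 100.0 − 69.2 = 30.8000
Bowley skewness = -1.8000 / 30.8000 ≈ -0.058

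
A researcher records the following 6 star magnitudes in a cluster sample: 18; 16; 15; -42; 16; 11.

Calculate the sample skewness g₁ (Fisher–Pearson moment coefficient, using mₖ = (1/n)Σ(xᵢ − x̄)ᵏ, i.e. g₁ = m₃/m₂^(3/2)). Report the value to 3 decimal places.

-1.751

x̄ = (18 + 16 + 15 - 42 + 16 + 11) / 6 = 5.6667
deviations (xᵢ − x̄): 12.3333, 10.3333, 9.3333, -47.6667, 10.3333, 5.3333
Σ(xᵢ − x̄)² = 2753.3333 ⇒ m₂ = 2753.3333/6 = 458.88889
Σ(xᵢ − x̄)³ = -103256.4444 ⇒ m₃ = -103256.4444/6 = -17209.40741
m₂^(3/2) = 458.88889^(1.5) = 9830.17645
g₁ = m₃ / m₂^(3/2) = -17209.40741 / 9830.17645 ≈ -1.751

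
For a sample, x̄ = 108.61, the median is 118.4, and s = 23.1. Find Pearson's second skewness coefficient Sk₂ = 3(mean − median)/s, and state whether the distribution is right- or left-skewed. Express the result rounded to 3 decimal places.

Sk₂ = 3(108.61 − 118.4) / 23.1 = 3 × -9.7900 / 23.1
    = -29.3700 / 23.1 ≈ -1.271
Sk₂ < 0 ⇒ mean < median ⇒ left-skewed (negative skew).

-1.271, left-skewed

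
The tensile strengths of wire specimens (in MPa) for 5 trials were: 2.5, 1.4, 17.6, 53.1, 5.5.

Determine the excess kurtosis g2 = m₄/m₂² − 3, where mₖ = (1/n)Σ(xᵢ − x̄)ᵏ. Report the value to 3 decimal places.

-0.210

x̄ = 16.0200
Σ(xᵢ − x̄)² = 1884.6280 ⇒ m₂ = 376.92560
Σ(xᵢ − x̄)⁴ = 1981775.7737 ⇒ m₄ = 396355.15475
m₂² = 142072.90794
g2 = m₄/m₂² − 3 = 2.78980 − 3 ≈ -0.210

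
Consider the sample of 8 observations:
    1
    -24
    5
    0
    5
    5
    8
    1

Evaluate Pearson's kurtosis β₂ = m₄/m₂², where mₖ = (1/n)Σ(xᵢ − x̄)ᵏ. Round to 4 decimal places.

5.3594

x̄ = 0.1250
Σ(xᵢ − x̄)² = 716.8750 ⇒ m₂ = 89.60938
Σ(xᵢ − x̄)⁴ = 344283.7129 ⇒ m₄ = 43035.46411
m₂² = 8029.84009
β₂ = m₄/m₂² = 43035.46411 / 8029.84009 ≈ 5.3594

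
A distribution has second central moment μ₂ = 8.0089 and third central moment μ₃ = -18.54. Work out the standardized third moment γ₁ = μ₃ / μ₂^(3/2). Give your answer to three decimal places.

-0.818

σ = √μ₂ = √8.0089 = 2.83000
σ³ = μ₂^(3/2) = 22.66519
γ₁ = μ₃/σ³ = -18.54 / 22.66519 ≈ -0.818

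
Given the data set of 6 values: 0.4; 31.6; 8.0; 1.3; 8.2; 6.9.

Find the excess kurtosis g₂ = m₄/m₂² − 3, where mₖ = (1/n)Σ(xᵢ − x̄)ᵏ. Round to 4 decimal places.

0.6143

x̄ = 9.4000
Σ(xᵢ − x̄)² = 649.1000 ⇒ m₂ = 108.18333
Σ(xᵢ − x̄)⁴ = 253801.9154 ⇒ m₄ = 42300.31923
m₂² = 11703.63361
g₂ = m₄/m₂² − 3 = 3.61429 − 3 ≈ 0.6143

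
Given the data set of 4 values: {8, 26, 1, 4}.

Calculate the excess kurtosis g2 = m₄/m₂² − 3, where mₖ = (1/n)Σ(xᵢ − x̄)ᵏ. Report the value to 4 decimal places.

x̄ = 9.7500
Σ(xᵢ − x̄)² = 376.7500 ⇒ m₂ = 94.18750
Σ(xᵢ − x̄)⁴ = 76693.3281 ⇒ m₄ = 19173.33203
m₂² = 8871.28516
g2 = m₄/m₂² − 3 = 2.16128 − 3 ≈ -0.8387

-0.8387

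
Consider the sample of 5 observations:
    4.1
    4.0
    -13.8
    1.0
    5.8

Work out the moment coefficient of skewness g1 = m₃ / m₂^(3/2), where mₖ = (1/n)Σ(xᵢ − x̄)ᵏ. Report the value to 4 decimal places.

x̄ = (4.1 + 4.0 - 13.8 + 1.0 + 5.8) / 5 = 0.2200
deviations (xᵢ − x̄): 3.8800, 3.7800, -14.0200, 0.7800, 5.5800
Σ(xᵢ − x̄)² = 257.6480 ⇒ m₂ = 257.6480/5 = 51.52960
Σ(xᵢ − x̄)³ = -2469.1399 ⇒ m₃ = -2469.1399/5 = -493.82798
m₂^(3/2) = 51.52960^(1.5) = 369.90070
g1 = m₃ / m₂^(3/2) = -493.82798 / 369.90070 ≈ -1.3350

-1.3350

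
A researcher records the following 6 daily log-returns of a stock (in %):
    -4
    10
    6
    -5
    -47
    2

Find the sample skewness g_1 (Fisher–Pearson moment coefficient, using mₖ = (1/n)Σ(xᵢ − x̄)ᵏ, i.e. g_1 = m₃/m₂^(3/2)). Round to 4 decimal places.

-1.4854

x̄ = (-4 + 10 + 6 - 5 - 47 + 2) / 6 = -6.3333
deviations (xᵢ − x̄): 2.3333, 16.3333, 12.3333, 1.3333, -40.6667, 8.3333
Σ(xᵢ − x̄)² = 2149.3333 ⇒ m₂ = 2149.3333/6 = 358.22222
Σ(xᵢ − x̄)³ = -60426.4444 ⇒ m₃ = -60426.4444/6 = -10071.07407
m₂^(3/2) = 358.22222^(1.5) = 6779.98582
g_1 = m₃ / m₂^(3/2) = -10071.07407 / 6779.98582 ≈ -1.4854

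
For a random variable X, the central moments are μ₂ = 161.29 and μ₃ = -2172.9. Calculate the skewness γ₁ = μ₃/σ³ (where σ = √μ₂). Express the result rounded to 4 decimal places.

σ = √μ₂ = √161.29 = 12.70000
σ³ = μ₂^(3/2) = 2048.38300
γ₁ = μ₃/σ³ = -2172.9 / 2048.38300 ≈ -1.0608

-1.0608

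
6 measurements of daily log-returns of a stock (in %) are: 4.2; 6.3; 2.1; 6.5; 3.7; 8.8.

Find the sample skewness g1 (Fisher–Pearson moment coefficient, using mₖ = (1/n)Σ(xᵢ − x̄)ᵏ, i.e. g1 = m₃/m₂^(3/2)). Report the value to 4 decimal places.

0.1638

x̄ = (4.2 + 6.3 + 2.1 + 6.5 + 3.7 + 8.8) / 6 = 5.2667
deviations (xᵢ − x̄): -1.0667, 1.0333, -3.1667, 1.2333, -1.5667, 3.5333
Σ(xᵢ − x̄)² = 28.6933 ⇒ m₂ = 28.6933/6 = 4.78222
Σ(xᵢ − x̄)³ = 10.2776 ⇒ m₃ = 10.2776/6 = 1.71293
m₂^(3/2) = 4.78222^(1.5) = 10.45790
g1 = m₃ / m₂^(3/2) = 1.71293 / 10.45790 ≈ 0.1638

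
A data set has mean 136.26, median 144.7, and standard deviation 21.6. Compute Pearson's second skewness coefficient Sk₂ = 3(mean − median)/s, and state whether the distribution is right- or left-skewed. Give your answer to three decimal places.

-1.172, left-skewed

Sk₂ = 3(136.26 − 144.7) / 21.6 = 3 × -8.4400 / 21.6
    = -25.3200 / 21.6 ≈ -1.172
Sk₂ < 0 ⇒ mean < median ⇒ left-skewed (negative skew).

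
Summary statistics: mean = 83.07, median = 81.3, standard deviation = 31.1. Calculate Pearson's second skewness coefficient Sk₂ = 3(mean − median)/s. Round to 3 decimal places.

Sk₂ = 3(83.07 − 81.3) / 31.1 = 3 × 1.7700 / 31.1
    = 5.3100 / 31.1 ≈ 0.171

0.171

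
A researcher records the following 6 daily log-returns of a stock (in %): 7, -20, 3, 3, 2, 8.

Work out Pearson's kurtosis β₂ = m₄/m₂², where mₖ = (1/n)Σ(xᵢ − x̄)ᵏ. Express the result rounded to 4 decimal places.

3.8291

x̄ = 0.5000
Σ(xᵢ − x̄)² = 533.5000 ⇒ m₂ = 88.91667
Σ(xᵢ − x̄)⁴ = 181642.3750 ⇒ m₄ = 30273.72917
m₂² = 7906.17361
β₂ = m₄/m₂² = 30273.72917 / 7906.17361 ≈ 3.8291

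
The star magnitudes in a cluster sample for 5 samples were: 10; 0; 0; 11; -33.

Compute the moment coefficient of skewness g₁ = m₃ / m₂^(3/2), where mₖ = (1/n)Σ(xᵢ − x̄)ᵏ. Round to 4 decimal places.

-1.1855

x̄ = (10 + 0 + 0 + 11 - 33) / 5 = -2.4000
deviations (xᵢ − x̄): 12.4000, 2.4000, 2.4000, 13.4000, -30.6000
Σ(xᵢ − x̄)² = 1281.2000 ⇒ m₂ = 1281.2000/5 = 256.24000
Σ(xᵢ − x̄)³ = -24312.2400 ⇒ m₃ = -24312.2400/5 = -4862.44800
m₂^(3/2) = 256.24000^(1.5) = 4101.76135
g₁ = m₃ / m₂^(3/2) = -4862.44800 / 4101.76135 ≈ -1.1855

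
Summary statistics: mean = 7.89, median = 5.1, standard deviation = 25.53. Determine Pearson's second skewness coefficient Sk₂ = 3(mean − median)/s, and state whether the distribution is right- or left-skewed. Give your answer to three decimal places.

0.328, right-skewed

Sk₂ = 3(7.89 − 5.1) / 25.53 = 3 × 2.7900 / 25.53
    = 8.3700 / 25.53 ≈ 0.328
Sk₂ > 0 ⇒ mean > median ⇒ right-skewed (positive skew).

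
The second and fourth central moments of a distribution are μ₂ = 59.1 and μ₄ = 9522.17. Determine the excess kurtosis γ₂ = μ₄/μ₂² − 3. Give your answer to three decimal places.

μ₂² = 59.1² = 3492.81000
μ₄/μ₂² = 9522.17 / 3492.81000 = 2.72622
γ₂ = 2.72622 − 3 ≈ -0.274

-0.274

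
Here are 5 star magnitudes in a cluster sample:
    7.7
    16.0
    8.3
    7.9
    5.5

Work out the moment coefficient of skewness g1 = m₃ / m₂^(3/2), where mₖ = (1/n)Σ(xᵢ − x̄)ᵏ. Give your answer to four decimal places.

1.2088

x̄ = (7.7 + 16.0 + 8.3 + 7.9 + 5.5) / 5 = 9.0800
deviations (xᵢ − x̄): -1.3800, 6.9200, -0.7800, -1.1800, -3.5800
Σ(xᵢ − x̄)² = 64.6080 ⇒ m₂ = 64.6080/5 = 12.92160
Σ(xᵢ − x̄)³ = 280.7455 ⇒ m₃ = 280.7455/5 = 56.14910
m₂^(3/2) = 12.92160^(1.5) = 46.44879
g1 = m₃ / m₂^(3/2) = 56.14910 / 46.44879 ≈ 1.2088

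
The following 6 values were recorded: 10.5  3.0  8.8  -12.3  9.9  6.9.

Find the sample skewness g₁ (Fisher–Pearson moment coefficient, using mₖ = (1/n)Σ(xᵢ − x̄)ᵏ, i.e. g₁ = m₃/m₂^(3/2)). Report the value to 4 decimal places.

-1.4368

x̄ = (10.5 + 3.0 + 8.8 - 12.3 + 9.9 + 6.9) / 6 = 4.4667
deviations (xᵢ − x̄): 6.0333, -1.4667, 4.3333, -16.7667, 5.4333, 2.4333
Σ(xᵢ − x̄)² = 373.8933 ⇒ m₂ = 373.8933/6 = 62.31556
Σ(xᵢ − x̄)³ = -4240.8224 ⇒ m₃ = -4240.8224/6 = -706.80374
m₂^(3/2) = 62.31556^(1.5) = 491.92026
g₁ = m₃ / m₂^(3/2) = -706.80374 / 491.92026 ≈ -1.4368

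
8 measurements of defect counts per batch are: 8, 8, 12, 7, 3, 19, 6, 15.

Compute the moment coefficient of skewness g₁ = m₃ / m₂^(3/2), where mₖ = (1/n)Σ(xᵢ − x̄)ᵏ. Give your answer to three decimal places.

0.593

x̄ = (8 + 8 + 12 + 7 + 3 + 19 + 6 + 15) / 8 = 9.7500
deviations (xᵢ − x̄): -1.7500, -1.7500, 2.2500, -2.7500, -6.7500, 9.2500, -3.7500, 5.2500
Σ(xᵢ − x̄)² = 191.5000 ⇒ m₂ = 191.5000/8 = 23.93750
Σ(xᵢ − x̄)³ = 555.7500 ⇒ m₃ = 555.7500/8 = 69.46875
m₂^(3/2) = 23.93750^(1.5) = 117.11653
g₁ = m₃ / m₂^(3/2) = 69.46875 / 117.11653 ≈ 0.593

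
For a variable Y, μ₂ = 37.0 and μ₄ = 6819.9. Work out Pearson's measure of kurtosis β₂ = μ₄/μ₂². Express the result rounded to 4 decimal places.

μ₂² = 37.0² = 1369.00000
μ₄/μ₂² = 6819.9 / 1369.00000 = 4.98167
β₂ ≈ 4.9817

4.9817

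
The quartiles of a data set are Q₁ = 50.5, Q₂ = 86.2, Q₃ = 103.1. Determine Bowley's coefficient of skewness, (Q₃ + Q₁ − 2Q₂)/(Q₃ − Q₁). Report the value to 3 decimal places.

-0.357

numerator: Q₃ + Q₁ − 2Q₂ = 103.1 + 50.5 − 2×86.2 = -18.8000
denominator: Q₃ − Q₁ = 103.1 − 50.5 = 52.6000
Bowley skewness = -18.8000 / 52.6000 ≈ -0.357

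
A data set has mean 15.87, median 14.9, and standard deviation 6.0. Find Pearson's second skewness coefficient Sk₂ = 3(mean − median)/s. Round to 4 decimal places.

Sk₂ = 3(15.87 − 14.9) / 6.0 = 3 × 0.9700 / 6.0
    = 2.9100 / 6.0 ≈ 0.4850

0.4850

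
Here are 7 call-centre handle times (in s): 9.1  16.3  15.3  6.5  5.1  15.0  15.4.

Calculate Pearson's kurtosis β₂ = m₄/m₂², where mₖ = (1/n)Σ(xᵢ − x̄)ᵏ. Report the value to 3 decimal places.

1.403

x̄ = 11.8143
Σ(xᵢ − x̄)² = 135.9686 ⇒ m₂ = 19.42408
Σ(xᵢ − x̄)⁴ = 3705.0378 ⇒ m₄ = 529.29111
m₂² = 377.29495
β₂ = m₄/m₂² = 529.29111 / 377.29495 ≈ 1.403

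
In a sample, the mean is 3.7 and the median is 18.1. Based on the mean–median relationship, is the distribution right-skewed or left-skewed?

mean − median = 3.7 − 18.1 = -14.4
mean < median ⇒ the longer tail is on the left ⇒ left-skewed (negatively skewed).

left-skewed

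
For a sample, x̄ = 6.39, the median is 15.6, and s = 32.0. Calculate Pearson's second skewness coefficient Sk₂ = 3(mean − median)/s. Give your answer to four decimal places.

Sk₂ = 3(6.39 − 15.6) / 32.0 = 3 × -9.2100 / 32.0
    = -27.6300 / 32.0 ≈ -0.8634

-0.8634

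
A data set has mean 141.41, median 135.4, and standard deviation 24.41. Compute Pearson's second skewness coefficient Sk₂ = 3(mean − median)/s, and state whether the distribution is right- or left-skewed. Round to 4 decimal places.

Sk₂ = 3(141.41 − 135.4) / 24.41 = 3 × 6.0100 / 24.41
    = 18.0300 / 24.41 ≈ 0.7386
Sk₂ > 0 ⇒ mean > median ⇒ right-skewed (positive skew).

0.7386, right-skewed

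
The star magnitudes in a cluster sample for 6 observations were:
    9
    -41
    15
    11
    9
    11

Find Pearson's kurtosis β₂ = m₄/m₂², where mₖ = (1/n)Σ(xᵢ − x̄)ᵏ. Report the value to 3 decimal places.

4.127

x̄ = 2.3333
Σ(xᵢ − x̄)² = 2277.3333 ⇒ m₂ = 379.55556
Σ(xᵢ − x̄)⁴ = 3567025.7778 ⇒ m₄ = 594504.29630
m₂² = 144062.41975
β₂ = m₄/m₂² = 594504.29630 / 144062.41975 ≈ 4.127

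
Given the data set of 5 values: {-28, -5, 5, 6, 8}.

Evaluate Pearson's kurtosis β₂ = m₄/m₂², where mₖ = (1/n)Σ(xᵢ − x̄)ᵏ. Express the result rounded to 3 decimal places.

x̄ = -2.8000
Σ(xᵢ − x̄)² = 894.8000 ⇒ m₂ = 178.96000
Σ(xᵢ − x̄)⁴ = 426602.5760 ⇒ m₄ = 85320.51520
m₂² = 32026.68160
β₂ = m₄/m₂² = 85320.51520 / 32026.68160 ≈ 2.664

2.664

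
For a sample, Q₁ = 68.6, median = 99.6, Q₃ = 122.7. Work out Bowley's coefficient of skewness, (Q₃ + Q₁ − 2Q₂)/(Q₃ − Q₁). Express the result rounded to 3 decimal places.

numerator: Q₃ + Q₁ − 2Q₂ = 122.7 + 68.6 − 2×99.6 = -7.9000
denominator: Q₃ − Q₁ = 122.7 − 68.6 = 54.1000
Bowley skewness = -7.9000 / 54.1000 ≈ -0.146

-0.146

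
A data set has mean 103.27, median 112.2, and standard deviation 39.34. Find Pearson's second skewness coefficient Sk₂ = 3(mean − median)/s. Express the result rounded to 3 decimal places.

Sk₂ = 3(103.27 − 112.2) / 39.34 = 3 × -8.9300 / 39.34
    = -26.7900 / 39.34 ≈ -0.681

-0.681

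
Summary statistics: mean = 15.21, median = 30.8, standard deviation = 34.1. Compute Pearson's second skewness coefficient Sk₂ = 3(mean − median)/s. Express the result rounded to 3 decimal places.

-1.372

Sk₂ = 3(15.21 − 30.8) / 34.1 = 3 × -15.5900 / 34.1
    = -46.7700 / 34.1 ≈ -1.372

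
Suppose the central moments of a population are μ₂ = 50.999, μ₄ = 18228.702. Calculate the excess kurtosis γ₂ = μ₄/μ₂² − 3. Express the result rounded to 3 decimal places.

μ₂² = 50.999² = 2600.89800
μ₄/μ₂² = 18228.702 / 2600.89800 = 7.00862
γ₂ = 7.00862 − 3 ≈ 4.009

4.009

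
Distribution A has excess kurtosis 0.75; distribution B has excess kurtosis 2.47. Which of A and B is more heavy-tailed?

B

Higher excess kurtosis ⇒ heavier tails relative to the normal distribution.
0.75 vs 2.47: the larger is 2.47, so B has heavier tails.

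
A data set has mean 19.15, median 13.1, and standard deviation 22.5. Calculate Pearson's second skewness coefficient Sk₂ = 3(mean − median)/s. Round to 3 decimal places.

0.807

Sk₂ = 3(19.15 − 13.1) / 22.5 = 3 × 6.0500 / 22.5
    = 18.1500 / 22.5 ≈ 0.807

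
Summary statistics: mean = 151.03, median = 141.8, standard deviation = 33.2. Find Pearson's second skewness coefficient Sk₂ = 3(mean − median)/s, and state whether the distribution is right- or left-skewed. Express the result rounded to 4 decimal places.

0.8340, right-skewed

Sk₂ = 3(151.03 − 141.8) / 33.2 = 3 × 9.2300 / 33.2
    = 27.6900 / 33.2 ≈ 0.8340
Sk₂ > 0 ⇒ mean > median ⇒ right-skewed (positive skew).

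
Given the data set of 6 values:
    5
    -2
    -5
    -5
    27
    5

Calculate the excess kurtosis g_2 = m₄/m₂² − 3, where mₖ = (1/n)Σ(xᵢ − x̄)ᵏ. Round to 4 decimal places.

0.2461

x̄ = 4.1667
Σ(xᵢ − x̄)² = 728.8333 ⇒ m₂ = 121.47222
Σ(xᵢ − x̄)⁴ = 287385.8194 ⇒ m₄ = 47897.63657
m₂² = 14755.50077
g_2 = m₄/m₂² − 3 = 3.24609 − 3 ≈ 0.2461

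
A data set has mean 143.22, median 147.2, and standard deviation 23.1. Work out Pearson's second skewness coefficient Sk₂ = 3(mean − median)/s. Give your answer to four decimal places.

Sk₂ = 3(143.22 − 147.2) / 23.1 = 3 × -3.9800 / 23.1
    = -11.9400 / 23.1 ≈ -0.5169

-0.5169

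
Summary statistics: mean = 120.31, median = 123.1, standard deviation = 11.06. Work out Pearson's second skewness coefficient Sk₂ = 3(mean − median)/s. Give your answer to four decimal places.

Sk₂ = 3(120.31 − 123.1) / 11.06 = 3 × -2.7900 / 11.06
    = -8.3700 / 11.06 ≈ -0.7568

-0.7568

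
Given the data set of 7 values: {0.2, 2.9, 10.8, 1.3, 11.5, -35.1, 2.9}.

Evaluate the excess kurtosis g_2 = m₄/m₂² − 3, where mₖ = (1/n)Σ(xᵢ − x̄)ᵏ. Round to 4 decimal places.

1.4705

x̄ = -0.7857
Σ(xᵢ − x̄)² = 1495.1286 ⇒ m₂ = 213.58980
Σ(xᵢ − x̄)⁴ = 1427624.9047 ⇒ m₄ = 203946.41496
m₂² = 45620.60092
g_2 = m₄/m₂² − 3 = 4.47049 − 3 ≈ 1.4705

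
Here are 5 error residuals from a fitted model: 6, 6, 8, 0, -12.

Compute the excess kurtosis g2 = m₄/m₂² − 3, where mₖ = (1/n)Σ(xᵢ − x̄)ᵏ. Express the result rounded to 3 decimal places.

-0.434

x̄ = 1.6000
Σ(xᵢ − x̄)² = 267.2000 ⇒ m₂ = 53.44000
Σ(xᵢ − x̄)⁴ = 36644.0960 ⇒ m₄ = 7328.81920
m₂² = 2855.83360
g2 = m₄/m₂² − 3 = 2.56626 − 3 ≈ -0.434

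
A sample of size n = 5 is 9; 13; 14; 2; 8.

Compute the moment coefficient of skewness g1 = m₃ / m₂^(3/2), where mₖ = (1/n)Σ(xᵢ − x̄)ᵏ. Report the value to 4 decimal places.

-0.5415

x̄ = (9 + 13 + 14 + 2 + 8) / 5 = 9.2000
deviations (xᵢ − x̄): -0.2000, 3.8000, 4.8000, -7.2000, -1.2000
Σ(xᵢ − x̄)² = 90.8000 ⇒ m₂ = 90.8000/5 = 18.16000
Σ(xᵢ − x̄)³ = -209.5200 ⇒ m₃ = -209.5200/5 = -41.90400
m₂^(3/2) = 18.16000^(1.5) = 77.38803
g1 = m₃ / m₂^(3/2) = -41.90400 / 77.38803 ≈ -0.5415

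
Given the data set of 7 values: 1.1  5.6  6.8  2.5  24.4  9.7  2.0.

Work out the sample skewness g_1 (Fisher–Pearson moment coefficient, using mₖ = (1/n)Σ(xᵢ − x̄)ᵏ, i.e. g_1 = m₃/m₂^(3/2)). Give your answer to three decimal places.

1.488

x̄ = (1.1 + 5.6 + 6.8 + 2.5 + 24.4 + 9.7 + 2.0) / 7 = 7.4429
deviations (xᵢ − x̄): -6.3429, -1.8429, -0.6429, -4.9429, 16.9571, 2.2571, -5.4429
Σ(xᵢ − x̄)² = 390.7371 ⇒ m₂ = 390.7371/7 = 55.81959
Σ(xᵢ − x̄)³ = 4343.7208 ⇒ m₃ = 4343.7208/7 = 620.53155
m₂^(3/2) = 55.81959^(1.5) = 417.04218
g_1 = m₃ / m₂^(3/2) = 620.53155 / 417.04218 ≈ 1.488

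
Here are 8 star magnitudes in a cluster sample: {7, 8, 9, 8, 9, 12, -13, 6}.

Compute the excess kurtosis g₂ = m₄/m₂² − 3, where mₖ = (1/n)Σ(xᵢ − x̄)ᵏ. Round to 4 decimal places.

x̄ = 5.7500
Σ(xᵢ − x̄)² = 423.5000 ⇒ m₂ = 52.93750
Σ(xᵢ − x̄)⁴ = 125398.9063 ⇒ m₄ = 15674.86328
m₂² = 2802.37891
g₂ = m₄/m₂² − 3 = 5.59341 − 3 ≈ 2.5934

2.5934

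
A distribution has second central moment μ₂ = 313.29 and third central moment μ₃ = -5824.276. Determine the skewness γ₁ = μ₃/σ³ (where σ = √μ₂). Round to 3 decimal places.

σ = √μ₂ = √313.29 = 17.70000
σ³ = μ₂^(3/2) = 5545.23300
γ₁ = μ₃/σ³ = -5824.276 / 5545.23300 ≈ -1.050

-1.050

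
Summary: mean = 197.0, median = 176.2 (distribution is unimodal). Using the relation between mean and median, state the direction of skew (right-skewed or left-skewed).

mean − median = 197.0 − 176.2 = 20.8
mean > median ⇒ the longer tail is on the right ⇒ right-skewed (positively skewed).

right-skewed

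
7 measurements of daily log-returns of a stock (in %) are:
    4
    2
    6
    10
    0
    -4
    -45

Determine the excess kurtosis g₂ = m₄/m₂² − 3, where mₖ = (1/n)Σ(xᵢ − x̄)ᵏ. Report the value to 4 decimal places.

1.6616

x̄ = -3.8571
Σ(xᵢ − x̄)² = 2092.8571 ⇒ m₂ = 298.97959
Σ(xᵢ − x̄)⁴ = 2916872.7055 ⇒ m₄ = 416696.10079
m₂² = 89388.79633
g₂ = m₄/m₂² − 3 = 4.66161 − 3 ≈ 1.6616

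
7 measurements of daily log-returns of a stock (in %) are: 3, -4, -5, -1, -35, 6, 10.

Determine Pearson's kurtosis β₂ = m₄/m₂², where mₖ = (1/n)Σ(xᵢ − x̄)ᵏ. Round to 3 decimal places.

x̄ = -3.7143
Σ(xᵢ − x̄)² = 1315.4286 ⇒ m₂ = 187.91837
Σ(xᵢ − x̄)⁴ = 1004410.7172 ⇒ m₄ = 143487.24531
m₂² = 35313.31279
β₂ = m₄/m₂² = 143487.24531 / 35313.31279 ≈ 4.063

4.063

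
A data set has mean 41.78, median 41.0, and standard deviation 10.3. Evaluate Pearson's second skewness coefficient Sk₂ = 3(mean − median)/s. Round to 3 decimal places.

Sk₂ = 3(41.78 − 41.0) / 10.3 = 3 × 0.7800 / 10.3
    = 2.3400 / 10.3 ≈ 0.227

0.227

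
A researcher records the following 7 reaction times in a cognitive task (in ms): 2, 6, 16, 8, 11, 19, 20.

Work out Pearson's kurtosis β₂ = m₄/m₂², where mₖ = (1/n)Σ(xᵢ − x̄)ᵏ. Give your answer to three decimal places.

1.594

x̄ = 11.7143
Σ(xᵢ − x̄)² = 281.4286 ⇒ m₂ = 40.20408
Σ(xᵢ − x̄)⁴ = 18030.2682 ⇒ m₄ = 2575.75260
m₂² = 1616.36818
β₂ = m₄/m₂² = 2575.75260 / 1616.36818 ≈ 1.594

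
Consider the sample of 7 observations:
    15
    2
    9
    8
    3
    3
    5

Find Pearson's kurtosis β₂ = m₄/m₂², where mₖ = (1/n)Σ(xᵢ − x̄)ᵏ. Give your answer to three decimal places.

2.623

x̄ = 6.4286
Σ(xᵢ − x̄)² = 127.7143 ⇒ m₂ = 18.24490
Σ(xᵢ − x̄)⁴ = 6112.7405 ⇒ m₄ = 873.24865
m₂² = 332.87630
β₂ = m₄/m₂² = 873.24865 / 332.87630 ≈ 2.623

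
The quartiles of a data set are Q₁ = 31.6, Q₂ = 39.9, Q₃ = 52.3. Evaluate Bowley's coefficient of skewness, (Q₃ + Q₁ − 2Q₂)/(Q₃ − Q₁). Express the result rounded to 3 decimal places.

0.198

numerator: Q₃ + Q₁ − 2Q₂ = 52.3 + 31.6 − 2×39.9 = 4.1000
denominator: Q₃ − Q₁ = 52.3 − 31.6 = 20.7000
Bowley skewness = 4.1000 / 20.7000 ≈ 0.198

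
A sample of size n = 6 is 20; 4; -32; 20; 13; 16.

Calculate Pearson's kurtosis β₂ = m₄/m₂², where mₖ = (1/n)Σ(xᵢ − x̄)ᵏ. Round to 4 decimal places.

3.5682

x̄ = 6.8333
Σ(xᵢ − x̄)² = 1984.8333 ⇒ m₂ = 330.80556
Σ(xᵢ − x̄)⁴ = 2342827.1528 ⇒ m₄ = 390471.19213
m₂² = 109432.31559
β₂ = m₄/m₂² = 390471.19213 / 109432.31559 ≈ 3.5682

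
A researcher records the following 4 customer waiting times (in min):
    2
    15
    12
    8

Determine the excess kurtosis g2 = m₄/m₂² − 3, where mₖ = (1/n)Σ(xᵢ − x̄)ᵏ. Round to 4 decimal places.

-1.2554

x̄ = 9.2500
Σ(xᵢ − x̄)² = 94.7500 ⇒ m₂ = 23.68750
Σ(xᵢ − x̄)⁴ = 3915.5781 ⇒ m₄ = 978.89453
m₂² = 561.09766
g2 = m₄/m₂² − 3 = 1.74461 − 3 ≈ -1.2554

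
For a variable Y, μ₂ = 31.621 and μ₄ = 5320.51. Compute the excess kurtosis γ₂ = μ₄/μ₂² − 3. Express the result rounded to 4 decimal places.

μ₂² = 31.621² = 999.88764
μ₄/μ₂² = 5320.51 / 999.88764 = 5.32111
γ₂ = 5.32111 − 3 ≈ 2.3211

2.3211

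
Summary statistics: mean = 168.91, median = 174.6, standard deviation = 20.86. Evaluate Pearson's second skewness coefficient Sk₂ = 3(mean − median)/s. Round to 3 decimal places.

Sk₂ = 3(168.91 − 174.6) / 20.86 = 3 × -5.6900 / 20.86
    = -17.0700 / 20.86 ≈ -0.818

-0.818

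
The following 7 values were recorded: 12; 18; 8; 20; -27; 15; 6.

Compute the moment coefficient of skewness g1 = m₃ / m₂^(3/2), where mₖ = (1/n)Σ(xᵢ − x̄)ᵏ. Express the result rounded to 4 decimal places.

-1.6316

x̄ = (12 + 18 + 8 + 20 - 27 + 15 + 6) / 7 = 7.4286
deviations (xᵢ − x̄): 4.5714, 10.5714, 0.5714, 12.5714, -34.4286, 7.5714, -1.4286
Σ(xᵢ − x̄)² = 1535.7143 ⇒ m₂ = 1535.7143/7 = 219.38776
Σ(xᵢ − x̄)³ = -37114.0408 ⇒ m₃ = -37114.0408/7 = -5302.00583
m₂^(3/2) = 219.38776^(1.5) = 3249.51523
g1 = m₃ / m₂^(3/2) = -5302.00583 / 3249.51523 ≈ -1.6316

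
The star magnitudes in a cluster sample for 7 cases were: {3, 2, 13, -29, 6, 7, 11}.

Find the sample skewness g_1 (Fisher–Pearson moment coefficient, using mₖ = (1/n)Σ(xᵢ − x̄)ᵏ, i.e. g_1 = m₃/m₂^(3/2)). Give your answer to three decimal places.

-1.710

x̄ = (3 + 2 + 13 - 29 + 6 + 7 + 11) / 7 = 1.8571
deviations (xᵢ − x̄): 1.1429, 0.1429, 11.1429, -30.8571, 4.1429, 5.1429, 9.1429
Σ(xᵢ − x̄)² = 1204.8571 ⇒ m₂ = 1204.8571/7 = 172.12245
Σ(xᵢ − x̄)³ = -27024.6122 ⇒ m₃ = -27024.6122/7 = -3860.65889
m₂^(3/2) = 172.12245^(1.5) = 2258.16814
g_1 = m₃ / m₂^(3/2) = -3860.65889 / 2258.16814 ≈ -1.710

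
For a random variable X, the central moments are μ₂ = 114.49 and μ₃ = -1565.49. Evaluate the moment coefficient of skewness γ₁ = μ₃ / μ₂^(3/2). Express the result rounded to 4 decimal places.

-1.2779

σ = √μ₂ = √114.49 = 10.70000
σ³ = μ₂^(3/2) = 1225.04300
γ₁ = μ₃/σ³ = -1565.49 / 1225.04300 ≈ -1.2779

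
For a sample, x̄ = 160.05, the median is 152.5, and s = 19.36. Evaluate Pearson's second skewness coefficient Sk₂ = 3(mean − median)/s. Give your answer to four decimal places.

1.1699

Sk₂ = 3(160.05 − 152.5) / 19.36 = 3 × 7.5500 / 19.36
    = 22.6500 / 19.36 ≈ 1.1699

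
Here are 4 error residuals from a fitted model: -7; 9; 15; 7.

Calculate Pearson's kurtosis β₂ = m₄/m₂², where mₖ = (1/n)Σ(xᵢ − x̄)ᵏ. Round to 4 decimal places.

x̄ = 6.0000
Σ(xᵢ − x̄)² = 260.0000 ⇒ m₂ = 65.00000
Σ(xᵢ − x̄)⁴ = 35204.0000 ⇒ m₄ = 8801.00000
m₂² = 4225.00000
β₂ = m₄/m₂² = 8801.00000 / 4225.00000 ≈ 2.0831

2.0831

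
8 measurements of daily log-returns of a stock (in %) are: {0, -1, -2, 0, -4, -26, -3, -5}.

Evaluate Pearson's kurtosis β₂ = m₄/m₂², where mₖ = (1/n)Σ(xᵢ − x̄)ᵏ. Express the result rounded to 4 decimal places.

x̄ = -5.1250
Σ(xᵢ − x̄)² = 520.8750 ⇒ m₂ = 65.10938
Σ(xᵢ − x̄)⁴ = 191678.3379 ⇒ m₄ = 23959.79224
m₂² = 4239.23071
β₂ = m₄/m₂² = 23959.79224 / 4239.23071 ≈ 5.6519

5.6519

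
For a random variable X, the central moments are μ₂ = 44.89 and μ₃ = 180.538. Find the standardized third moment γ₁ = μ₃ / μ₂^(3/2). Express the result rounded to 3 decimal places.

σ = √μ₂ = √44.89 = 6.70000
σ³ = μ₂^(3/2) = 300.76300
γ₁ = μ₃/σ³ = 180.538 / 300.76300 ≈ 0.600

0.600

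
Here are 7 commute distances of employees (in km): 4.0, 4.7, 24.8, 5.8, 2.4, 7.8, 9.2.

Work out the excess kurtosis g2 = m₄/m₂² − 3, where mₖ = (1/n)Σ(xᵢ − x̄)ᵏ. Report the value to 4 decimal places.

x̄ = 8.3857
Σ(xᵢ − x̄)² = 345.7686 ⇒ m₂ = 49.39551
Σ(xᵢ − x̄)⁴ = 74475.3290 ⇒ m₄ = 10639.33272
m₂² = 2439.91643
g2 = m₄/m₂² − 3 = 4.36053 − 3 ≈ 1.3605

1.3605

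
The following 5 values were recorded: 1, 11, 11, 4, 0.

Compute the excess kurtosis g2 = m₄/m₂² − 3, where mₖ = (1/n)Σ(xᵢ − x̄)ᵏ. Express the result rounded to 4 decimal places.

-1.7530

x̄ = 5.4000
Σ(xᵢ − x̄)² = 113.2000 ⇒ m₂ = 22.64000
Σ(xᵢ − x̄)⁴ = 3195.8560 ⇒ m₄ = 639.17120
m₂² = 512.56960
g2 = m₄/m₂² − 3 = 1.24699 − 3 ≈ -1.7530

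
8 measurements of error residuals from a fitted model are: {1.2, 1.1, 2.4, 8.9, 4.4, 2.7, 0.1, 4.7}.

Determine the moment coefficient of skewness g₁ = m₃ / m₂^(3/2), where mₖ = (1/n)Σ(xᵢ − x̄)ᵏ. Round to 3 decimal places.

1.001

x̄ = (1.2 + 1.1 + 2.4 + 8.9 + 4.4 + 2.7 + 0.1 + 4.7) / 8 = 3.1875
deviations (xᵢ − x̄): -1.9875, -2.0875, -0.7875, 5.7125, 1.2125, -0.4875, -3.0875, 1.5125
Σ(xᵢ − x̄)² = 55.0888 ⇒ m₂ = 55.0888/8 = 6.88609
Σ(xᵢ − x̄)³ = 144.6728 ⇒ m₃ = 144.6728/8 = 18.08411
m₂^(3/2) = 6.88609^(1.5) = 18.07005
g₁ = m₃ / m₂^(3/2) = 18.08411 / 18.07005 ≈ 1.001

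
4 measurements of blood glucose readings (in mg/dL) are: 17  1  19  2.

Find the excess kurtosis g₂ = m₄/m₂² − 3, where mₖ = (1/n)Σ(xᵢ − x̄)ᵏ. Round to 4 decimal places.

x̄ = 9.7500
Σ(xᵢ − x̄)² = 274.7500 ⇒ m₂ = 68.68750
Σ(xᵢ − x̄)⁴ = 19553.0781 ⇒ m₄ = 4888.26953
m₂² = 4717.97266
g₂ = m₄/m₂² − 3 = 1.03610 − 3 ≈ -1.9639

-1.9639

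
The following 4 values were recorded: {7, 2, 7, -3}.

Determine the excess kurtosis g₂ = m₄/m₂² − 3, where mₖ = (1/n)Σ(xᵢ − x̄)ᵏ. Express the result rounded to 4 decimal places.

x̄ = 3.2500
Σ(xᵢ − x̄)² = 68.7500 ⇒ m₂ = 17.18750
Σ(xᵢ − x̄)⁴ = 1923.8281 ⇒ m₄ = 480.95703
m₂² = 295.41016
g₂ = m₄/m₂² − 3 = 1.62810 − 3 ≈ -1.3719

-1.3719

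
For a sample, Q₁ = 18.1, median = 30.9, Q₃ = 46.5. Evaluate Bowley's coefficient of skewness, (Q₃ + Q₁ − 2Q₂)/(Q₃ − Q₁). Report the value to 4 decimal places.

numerator: Q₃ + Q₁ − 2Q₂ = 46.5 + 18.1 − 2×30.9 = 2.8000
denominator: Q₃ − Q₁ = 46.5 − 18.1 = 28.4000
Bowley skewness = 2.8000 / 28.4000 ≈ 0.0986

0.0986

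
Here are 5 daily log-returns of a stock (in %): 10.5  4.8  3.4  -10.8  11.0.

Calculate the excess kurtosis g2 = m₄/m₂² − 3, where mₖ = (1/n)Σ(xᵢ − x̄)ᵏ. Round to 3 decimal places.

x̄ = 3.7800
Σ(xᵢ − x̄)² = 311.0480 ⇒ m₂ = 62.20960
Σ(xᵢ − x̄)⁴ = 49946.4803 ⇒ m₄ = 9989.29606
m₂² = 3870.03433
g2 = m₄/m₂² − 3 = 2.58119 − 3 ≈ -0.419

-0.419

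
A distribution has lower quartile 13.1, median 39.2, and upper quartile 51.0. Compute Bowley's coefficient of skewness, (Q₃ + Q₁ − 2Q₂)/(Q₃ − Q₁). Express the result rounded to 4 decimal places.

-0.3773

numerator: Q₃ + Q₁ − 2Q₂ = 51.0 + 13.1 − 2×39.2 = -14.3000
denominator: Q₃ − Q₁ = 51.0 − 13.1 = 37.9000
Bowley skewness = -14.3000 / 37.9000 ≈ -0.3773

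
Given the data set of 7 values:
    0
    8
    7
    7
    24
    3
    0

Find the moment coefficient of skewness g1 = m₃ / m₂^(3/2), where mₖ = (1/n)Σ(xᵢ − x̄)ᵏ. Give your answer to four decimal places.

x̄ = (0 + 8 + 7 + 7 + 24 + 3 + 0) / 7 = 7.0000
deviations (xᵢ − x̄): -7.0000, 1.0000, 0.0000, 0.0000, 17.0000, -4.0000, -7.0000
Σ(xᵢ − x̄)² = 404.0000 ⇒ m₂ = 404.0000/7 = 57.71429
Σ(xᵢ − x̄)³ = 4164.0000 ⇒ m₃ = 4164.0000/7 = 594.85714
m₂^(3/2) = 57.71429^(1.5) = 438.45496
g1 = m₃ / m₂^(3/2) = 594.85714 / 438.45496 ≈ 1.3567

1.3567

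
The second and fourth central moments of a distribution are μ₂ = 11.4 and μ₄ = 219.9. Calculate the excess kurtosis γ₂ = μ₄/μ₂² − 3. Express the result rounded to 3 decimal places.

μ₂² = 11.4² = 129.96000
μ₄/μ₂² = 219.9 / 129.96000 = 1.69206
γ₂ = 1.69206 − 3 ≈ -1.308

-1.308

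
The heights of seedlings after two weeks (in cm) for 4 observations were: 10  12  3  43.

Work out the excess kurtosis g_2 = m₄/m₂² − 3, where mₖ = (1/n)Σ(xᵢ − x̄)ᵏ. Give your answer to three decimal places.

-0.772

x̄ = 17.0000
Σ(xᵢ − x̄)² = 946.0000 ⇒ m₂ = 236.50000
Σ(xᵢ − x̄)⁴ = 498418.0000 ⇒ m₄ = 124604.50000
m₂² = 55932.25000
g_2 = m₄/m₂² − 3 = 2.22778 − 3 ≈ -0.772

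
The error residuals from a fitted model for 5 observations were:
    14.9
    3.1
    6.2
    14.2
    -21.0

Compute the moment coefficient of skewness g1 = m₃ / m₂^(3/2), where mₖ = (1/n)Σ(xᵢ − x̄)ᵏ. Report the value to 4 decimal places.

-1.0723

x̄ = (14.9 + 3.1 + 6.2 + 14.2 - 21.0) / 5 = 3.4800
deviations (xᵢ − x̄): 11.4200, -0.3800, 2.7200, 10.7200, -24.4800
Σ(xᵢ − x̄)² = 852.1480 ⇒ m₂ = 852.1480/5 = 170.42960
Σ(xᵢ − x̄)³ = -11928.7901 ⇒ m₃ = -11928.7901/5 = -2385.75802
m₂^(3/2) = 170.42960^(1.5) = 2224.93607
g1 = m₃ / m₂^(3/2) = -2385.75802 / 2224.93607 ≈ -1.0723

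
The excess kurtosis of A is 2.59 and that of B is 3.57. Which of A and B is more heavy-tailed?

Higher excess kurtosis ⇒ heavier tails relative to the normal distribution.
2.59 vs 3.57: the larger is 3.57, so B has heavier tails.

B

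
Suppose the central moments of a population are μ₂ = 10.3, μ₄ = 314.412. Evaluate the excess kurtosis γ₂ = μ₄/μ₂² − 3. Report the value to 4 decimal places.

-0.0364

μ₂² = 10.3² = 106.09000
μ₄/μ₂² = 314.412 / 106.09000 = 2.96363
γ₂ = 2.96363 − 3 ≈ -0.0364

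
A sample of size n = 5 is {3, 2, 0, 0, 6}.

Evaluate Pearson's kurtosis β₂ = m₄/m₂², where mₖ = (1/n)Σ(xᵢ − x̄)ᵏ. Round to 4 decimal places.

2.0793

x̄ = 2.2000
Σ(xᵢ − x̄)² = 24.8000 ⇒ m₂ = 4.96000
Σ(xᵢ − x̄)⁴ = 255.7760 ⇒ m₄ = 51.15520
m₂² = 24.60160
β₂ = m₄/m₂² = 51.15520 / 24.60160 ≈ 2.0793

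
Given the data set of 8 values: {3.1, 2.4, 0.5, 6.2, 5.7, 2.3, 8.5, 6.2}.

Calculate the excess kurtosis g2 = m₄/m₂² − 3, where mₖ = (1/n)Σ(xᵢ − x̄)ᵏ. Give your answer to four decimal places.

x̄ = 4.3625
Σ(xᵢ − x̄)² = 50.2788 ⇒ m₂ = 6.28484
Σ(xᵢ − x̄)⁴ = 577.1007 ⇒ m₄ = 72.13759
m₂² = 39.49926
g2 = m₄/m₂² − 3 = 1.82630 − 3 ≈ -1.1737

-1.1737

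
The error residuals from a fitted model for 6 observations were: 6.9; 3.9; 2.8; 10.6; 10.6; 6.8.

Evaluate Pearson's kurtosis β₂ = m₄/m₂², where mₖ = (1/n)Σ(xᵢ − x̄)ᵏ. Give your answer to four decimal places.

x̄ = 6.9333
Σ(xᵢ − x̄)² = 53.1933 ⇒ m₂ = 8.86556
Σ(xᵢ − x̄)⁴ = 738.0452 ⇒ m₄ = 123.00753
m₂² = 78.59808
β₂ = m₄/m₂² = 123.00753 / 78.59808 ≈ 1.5650

1.5650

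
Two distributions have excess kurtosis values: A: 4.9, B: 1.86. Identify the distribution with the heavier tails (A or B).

A

Higher excess kurtosis ⇒ heavier tails relative to the normal distribution.
4.9 vs 1.86: the larger is 4.9, so A has heavier tails.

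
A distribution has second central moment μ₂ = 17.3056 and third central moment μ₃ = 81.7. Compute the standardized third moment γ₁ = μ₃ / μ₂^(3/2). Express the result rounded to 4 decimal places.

1.1349

σ = √μ₂ = √17.3056 = 4.16000
σ³ = μ₂^(3/2) = 71.99130
γ₁ = μ₃/σ³ = 81.7 / 71.99130 ≈ 1.1349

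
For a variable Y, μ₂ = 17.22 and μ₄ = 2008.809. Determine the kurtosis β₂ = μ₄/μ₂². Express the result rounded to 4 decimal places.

μ₂² = 17.22² = 296.52840
μ₄/μ₂² = 2008.809 / 296.52840 = 6.77442
β₂ ≈ 6.7744

6.7744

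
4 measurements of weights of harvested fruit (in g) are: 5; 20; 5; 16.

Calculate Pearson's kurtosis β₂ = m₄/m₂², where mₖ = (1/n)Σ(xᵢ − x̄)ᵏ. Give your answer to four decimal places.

1.1747

x̄ = 11.5000
Σ(xᵢ − x̄)² = 177.0000 ⇒ m₂ = 44.25000
Σ(xᵢ − x̄)⁴ = 9200.2500 ⇒ m₄ = 2300.06250
m₂² = 1958.06250
β₂ = m₄/m₂² = 2300.06250 / 1958.06250 ≈ 1.1747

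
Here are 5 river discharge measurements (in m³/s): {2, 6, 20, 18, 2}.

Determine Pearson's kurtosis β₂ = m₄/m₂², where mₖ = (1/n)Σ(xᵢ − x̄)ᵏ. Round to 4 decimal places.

x̄ = 9.6000
Σ(xᵢ − x̄)² = 307.2000 ⇒ m₂ = 61.44000
Σ(xᵢ − x̄)⁴ = 23517.6960 ⇒ m₄ = 4703.53920
m₂² = 3774.87360
β₂ = m₄/m₂² = 4703.53920 / 3774.87360 ≈ 1.2460

1.2460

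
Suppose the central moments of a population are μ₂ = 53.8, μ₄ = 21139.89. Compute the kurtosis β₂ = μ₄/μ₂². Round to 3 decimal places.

7.304

μ₂² = 53.8² = 2894.44000
μ₄/μ₂² = 21139.89 / 2894.44000 = 7.30362
β₂ ≈ 7.304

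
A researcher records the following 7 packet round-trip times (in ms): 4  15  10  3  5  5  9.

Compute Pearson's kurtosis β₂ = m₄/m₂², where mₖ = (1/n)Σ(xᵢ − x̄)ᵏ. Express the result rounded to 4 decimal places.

2.4043

x̄ = 7.2857
Σ(xᵢ − x̄)² = 109.4286 ⇒ m₂ = 15.63265
Σ(xᵢ − x̄)⁴ = 4112.8805 ⇒ m₄ = 587.55435
m₂² = 244.37984
β₂ = m₄/m₂² = 587.55435 / 244.37984 ≈ 2.4043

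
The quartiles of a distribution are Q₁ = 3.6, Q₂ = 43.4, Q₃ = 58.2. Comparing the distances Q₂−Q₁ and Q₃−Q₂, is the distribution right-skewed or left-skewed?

left-skewed

Q₂ − Q₁ = 39.8;  Q₃ − Q₂ = 14.8
Q₂ − Q₁ > Q₃ − Q₂ ⇒ the lower half is more spread out ⇒ left-skewed.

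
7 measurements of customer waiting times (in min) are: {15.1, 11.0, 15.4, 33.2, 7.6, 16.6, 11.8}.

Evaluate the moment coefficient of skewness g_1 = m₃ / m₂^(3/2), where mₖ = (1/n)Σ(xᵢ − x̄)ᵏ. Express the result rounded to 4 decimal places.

1.4402

x̄ = (15.1 + 11.0 + 15.4 + 33.2 + 7.6 + 16.6 + 11.8) / 7 = 15.8143
deviations (xᵢ − x̄): -0.7143, -4.8143, -0.4143, 17.3857, -8.2143, 0.7857, -4.0143
Σ(xᵢ − x̄)² = 410.3286 ⇒ m₂ = 410.3286/7 = 58.61837
Σ(xᵢ − x̄)³ = 4524.5835 ⇒ m₃ = 4524.5835/7 = 646.36907
m₂^(3/2) = 58.61837^(1.5) = 448.79765
g_1 = m₃ / m₂^(3/2) = 646.36907 / 448.79765 ≈ 1.4402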